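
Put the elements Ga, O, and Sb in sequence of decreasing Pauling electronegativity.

O, Sb, Ga

Atoms toward the upper right of the periodic table pull bonding electrons most strongly.
Here both period and group differ, so the two effects have to be weighed against each other.
Sb > Ga: the two effects oppose for this pair; the across-period effect wins (2.05 vs 1.81).
O > Sb: both effects reinforce here, so O is clearly the higher of the two.
For reference (Pauling): O 3.44, Ga 1.81, Sb 2.05.
So from highest to lowest: O > Sb > Ga.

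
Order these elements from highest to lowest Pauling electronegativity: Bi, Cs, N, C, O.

O > N > C > Bi > Cs

C is in period 2, group 14; N is in period 2, group 15; O is in period 2, group 16; Cs is in period 6, group 1; Bi is in period 6, group 15.
Smaller atoms with higher effective nuclear charge are more electronegative.
Here both period and group differ, so the two effects have to be weighed against each other.
Bi > Cs: Bi lies to the right of Cs in period 6, so the across-period effect alone puts Bi higher.
C > Bi: the two effects oppose for this pair; the down-group effect wins (2.55 vs 2.02).
N > C: both are in period 2; the period trend gives N the larger value.
O > N: both are in period 2; the period trend gives O the larger value.
Approximate values (Pauling): C 2.55, N 3.04, O 3.44, Cs 0.79, Bi 2.02.
So from highest to lowest: O > N > C > Bi > Cs.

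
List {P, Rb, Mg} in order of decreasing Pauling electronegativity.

P > Mg > Rb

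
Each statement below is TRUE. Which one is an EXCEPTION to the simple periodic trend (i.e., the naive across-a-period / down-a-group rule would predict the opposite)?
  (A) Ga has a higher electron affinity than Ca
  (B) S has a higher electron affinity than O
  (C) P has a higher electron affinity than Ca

The general trend: electron affinity increases across a period and decreases down a group.
(A) Ga (period 4, group 13) vs Ca (period 4, group 2): the stated order agrees with the simple trend.
(B) S (period 3, group 16) vs O (period 2, group 16): the stated order contradicts the simple trend.
(C) P (period 3, group 15) vs Ca (period 4, group 2): the stated order agrees with the simple trend.
The exception is (B): the compact 2p subshell of O repels the added electron more than S's larger 3p does.

(B)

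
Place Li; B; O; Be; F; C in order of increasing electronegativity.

Smaller atoms with higher effective nuclear charge are more electronegative.
All lie in period 2, so electronegativity increases left to right.
So from lowest to highest: Li < Be < B < C < O < F.

Li < Be < B < C < O < F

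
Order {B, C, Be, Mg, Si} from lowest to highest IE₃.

Si < B < C < Mg < Be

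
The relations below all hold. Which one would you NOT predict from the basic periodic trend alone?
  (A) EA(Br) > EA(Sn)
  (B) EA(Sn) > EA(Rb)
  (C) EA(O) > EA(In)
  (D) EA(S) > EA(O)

(D)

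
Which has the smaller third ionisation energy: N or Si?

After 2 electrons have been removed, what remains? N²⁺ still has 3 valence electrons; Si²⁺ still has 2 valence electrons.
All are still removing valence electrons, so compare the +2 ions as you would atoms: IE_3 generally rises across a period (higher Z_eff) and falls down a group (larger shell), subject to the usual subshell exceptions.
Valence configurations: N²⁺ [He]2s²2p¹, Si²⁺ [Ne]3s².
The numbers (kJ/mol): N 4578, Si 3232.
Putting it together, IE_3: Si < N.

Si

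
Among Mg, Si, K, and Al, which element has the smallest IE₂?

Mg

After 1 electron has been removed, what remains? Mg⁺ still has 1 valence electron; Si⁺ still has 3 valence electrons; K⁺ is the bare [Ar] core; Al⁺ still has 2 valence electrons.
Breaking into a closed-shell core is much more expensive than removing a leftover valence electron — K has the largest IE_2 here.
Valence configurations: Mg⁺ [Ne]3s¹, Si⁺ [Ne]3s²3p¹, Al⁺ [Ne]3s².
Si⁺ loses a lone 3p electron whereas Al⁺ must break into a filled 3s² pair, so IE_2(Al) > IE_2(Si) even though Si has the higher nuclear charge.
Approximate IE_2 values (kJ/mol): Mg 1451, Si 1577, K 3052, Al 1817.
Hence IE_2: Mg < Si < Al < K.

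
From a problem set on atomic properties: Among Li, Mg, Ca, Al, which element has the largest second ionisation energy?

IE_2 is the cost of taking one more electron from the +1 cation: Li⁺ is the bare [He] core; Mg⁺ still has 1 valence electron; Ca⁺ still has 1 valence electron; Al⁺ still has 2 valence electrons.
Core electrons are held far more tightly than valence electrons, so Li tops the IE_2 order.
Valence configurations: Mg⁺ [Ne]3s¹, Ca⁺ [Ar]4s¹, Al⁺ [Ne]3s².
Approximate IE_2 values (kJ/mol): Li 7298, Mg 1451, Ca 1145, Al 1817.
Hence IE_2: Ca < Mg < Al < Li.

Li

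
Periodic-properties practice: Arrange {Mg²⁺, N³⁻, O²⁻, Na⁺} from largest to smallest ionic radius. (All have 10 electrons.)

N³⁻ > O²⁻ > Na⁺ > Mg²⁺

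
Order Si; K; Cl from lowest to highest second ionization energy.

Si, Cl, K

IE_2 is the cost of taking one more electron from the +1 cation: Si⁺ still has 3 valence electrons; K⁺ is the bare [Ar] core; Cl⁺ still has 6 valence electrons.
Breaking into a closed-shell core is much more expensive than removing a leftover valence electron — K has the largest IE_2 here.
Valence configurations: Si⁺ [Ne]3s²3p¹, Cl⁺ [Ne]3s²3p⁴.
The numbers (kJ/mol): Si 1577, K 3052, Cl 2298.
So the second ionization energies run Si < Cl < K.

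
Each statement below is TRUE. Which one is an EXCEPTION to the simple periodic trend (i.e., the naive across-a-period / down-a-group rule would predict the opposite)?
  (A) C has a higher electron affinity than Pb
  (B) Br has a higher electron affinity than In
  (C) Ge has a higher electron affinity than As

(C)

The general trend: electron affinity increases across a period and decreases down a group.
(A) C (period 2, group 14) vs Pb (period 6, group 14): the stated order agrees with the simple trend.
(B) Br (period 4, group 17) vs In (period 5, group 13): the stated order agrees with the simple trend.
(C) Ge (period 4, group 14) vs As (period 4, group 15): the stated order contradicts the simple trend.
The exception is (C): adding an electron to As's half-filled 4p³ is unfavourable, so Ge (4p²) has the more exothermic EA.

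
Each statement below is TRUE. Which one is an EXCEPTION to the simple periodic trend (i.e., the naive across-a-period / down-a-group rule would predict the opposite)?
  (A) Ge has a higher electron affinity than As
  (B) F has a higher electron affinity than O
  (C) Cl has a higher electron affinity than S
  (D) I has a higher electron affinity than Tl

The general trend: electron affinity increases across a period and decreases down a group.
(A) Ge (period 4, group 14) vs As (period 4, group 15): the stated order contradicts the simple trend.
(B) F (period 2, group 17) vs O (period 2, group 16): the stated order agrees with the simple trend.
(C) Cl (period 3, group 17) vs S (period 3, group 16): the stated order agrees with the simple trend.
(D) I (period 5, group 17) vs Tl (period 6, group 13): the stated order agrees with the simple trend.
The exception is (A): adding an electron to As's half-filled 4p³ is unfavourable, so Ge (4p²) has the more exothermic EA.

(A)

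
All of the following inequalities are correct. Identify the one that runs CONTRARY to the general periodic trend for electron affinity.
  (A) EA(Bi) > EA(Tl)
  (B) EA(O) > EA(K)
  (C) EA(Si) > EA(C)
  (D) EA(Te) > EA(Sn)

(C)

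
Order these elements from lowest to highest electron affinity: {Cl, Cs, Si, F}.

Cs, Si, F, Cl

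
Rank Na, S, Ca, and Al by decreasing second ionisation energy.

Na > S > Al > Ca

IE_2 is the cost of taking one more electron from the +1 cation: Na⁺ is the bare [Ne] core; S⁺ still has 5 valence electrons; Ca⁺ still has 1 valence electron; Al⁺ still has 2 valence electrons.
Breaking into a closed-shell core is much more expensive than removing a leftover valence electron — Na has the largest IE_2 here.
Valence configurations: S⁺ [Ne]3s²3p³, Ca⁺ [Ar]4s¹, Al⁺ [Ne]3s².
Tabulated IE_2 (kJ/mol): Na 4562, S 2252, Ca 1145, Al 1817.
Overall IE_2 order: Ca < Al < S < Na.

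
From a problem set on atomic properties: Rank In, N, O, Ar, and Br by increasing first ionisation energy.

In, Br, O, N, Ar

Across a period the outer electron is held more tightly (higher IE₁); down a group it sits in a higher shell, more shielded, and comes off more easily.
These span different periods and groups, so the two trends combine.
Br > In: relative to In, both the across-period and down-group shifts push Br's first ionization energy up.
O > Br: the two effects oppose for this pair; the down-group effect wins (1314 vs 1140 kJ/mol).
N > O: this pair runs against the simple trend — see the exception note.
Ar > N: period and group pull opposite ways; the across-period shift dominates (1521 vs 1402 kJ/mol).
Note the exception: N has a higher first ionization energy than O, contrary to the simple trend — pairing an electron in O's 2p⁴ costs repulsion energy, so O ionizes more easily than half-filled N (2p³).
Approximate values (kJ/mol): N 1402, O 1314, Ar 1521, Br 1140, In 558.
So from lowest to highest: In < Br < O < N < Ar.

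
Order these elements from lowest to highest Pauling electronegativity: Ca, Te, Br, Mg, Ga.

Ca < Mg < Ga < Te < Br

Mg is in period 3, group 2; Ca is in period 4, group 2; Ga is in period 4, group 13; Br is in period 4, group 17; Te is in period 5, group 16.
EN rises left→right (higher Z_eff, smaller atoms) and falls top→bottom (larger, more shielded atoms).
Neither a single period nor a single group — weigh both effects.
Mg > Ca: they share group 2; the group trend gives Mg the larger value.
Ga > Mg: period and group pull opposite ways; the across-period shift dominates (1.81 vs 1.31).
Te > Ga: period and group pull opposite ways; the across-period shift dominates (2.10 vs 1.81).
Br > Te: both effects reinforce here, so Br is clearly the higher of the two.
For reference (Pauling): Mg 1.31, Ca 1.00, Ga 1.81, Br 2.96, Te 2.10.
So from lowest to highest: Ca < Mg < Ga < Te < Br.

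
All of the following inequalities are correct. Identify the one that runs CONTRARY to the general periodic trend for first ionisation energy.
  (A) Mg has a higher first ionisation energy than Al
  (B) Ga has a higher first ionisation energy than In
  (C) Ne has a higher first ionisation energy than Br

(A)

The general trend: first ionisation energy increases across a period and decreases down a group.
(A) Mg (period 3, group 2) vs Al (period 3, group 13): the stated order contradicts the simple trend.
(B) Ga (period 4, group 13) vs In (period 5, group 13): the stated order agrees with the simple trend.
(C) Ne (period 2, group 18) vs Br (period 4, group 17): the stated order agrees with the simple trend.
The exception is (A): Al's single 3p electron is easier to remove than one from Mg's filled 3s².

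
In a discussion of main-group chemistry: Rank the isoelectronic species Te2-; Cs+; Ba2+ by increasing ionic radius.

All of these have 54 electrons, so size is governed by nuclear charge alone: the more protons, the stronger the pull on the same electron cloud, and the smaller the ion.
Nuclear charges: Ba2+ (Z=56), Cs+ (Z=55), Te2- (Z=52).
Smallest to largest: Ba2+ < Cs+ < Te2-.

Ba2+ < Cs+ < Te2-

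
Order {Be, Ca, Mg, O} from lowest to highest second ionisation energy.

Consider each +1 ion: Be⁺ still has 1 valence electron; Ca⁺ still has 1 valence electron; Mg⁺ still has 1 valence electron; O⁺ still has 5 valence electrons.
All are still removing valence electrons, so compare the +1 ions as you would atoms: IE_2 generally rises across a period (higher Z_eff) and falls down a group (larger shell), subject to the usual subshell exceptions.
Valence configurations: Be⁺ [He]2s¹, Ca⁺ [Ar]4s¹, Mg⁺ [Ne]3s¹, O⁺ [He]2s²2p³.
Approximate IE_2 values (kJ/mol): Be 1757, Ca 1145, Mg 1451, O 3388.
Hence IE_2: Ca < Mg < Be < O.

Ca < Mg < Be < O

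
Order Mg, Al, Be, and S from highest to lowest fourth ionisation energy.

Be > Al > Mg > S

After 3 electrons have been removed, what remains? Mg³⁺ is already 1 electron into the core; Al³⁺ is the bare [Ne] core; Be³⁺ is already 1 electron into the core; S³⁺ still has 3 valence electrons.
Breaking into a closed-shell core is much more expensive than removing a leftover valence electron — Mg, Al and Be have the largest IE_4 here.
Tabulated IE_4 (kJ/mol): Mg 10543, Al 11577, Be 21007, S 4556.
So the fourth ionization energies run S < Mg < Al < Be.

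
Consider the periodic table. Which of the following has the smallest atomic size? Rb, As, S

S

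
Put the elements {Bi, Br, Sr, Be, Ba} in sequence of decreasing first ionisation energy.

Be is in period 2, group 2; Br is in period 4, group 17; Sr is in period 5, group 2; Ba is in period 6, group 2; Bi is in period 6, group 15.
First ionization energy rises across a period (greater Z_eff holds electrons more tightly) and falls down a group (valence electrons are farther from the nucleus).
These span different periods and groups, so the two trends combine.
Sr > Ba: Sr sits above Ba in group 2, so the down-group effect alone puts Sr higher.
Bi > Sr: period and group pull opposite ways; the across-period shift dominates (703 vs 550 kJ/mol).
Be > Bi: the two effects oppose for this pair; the down-group effect wins (900 vs 703 kJ/mol).
Br > Be: period and group pull opposite ways; the across-period shift dominates (1140 vs 900 kJ/mol).
Tabulated first ionization energy (kJ/mol): Be 900, Br 1140, Sr 550, Ba 503, Bi 703.
So from highest to lowest: Br > Be > Bi > Sr > Ba.

Br > Be > Bi > Sr > Ba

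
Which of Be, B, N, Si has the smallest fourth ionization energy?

After 3 electrons have been removed, what remains? Be³⁺ is already 1 electron into the core; B³⁺ is the bare [He] core; N³⁺ still has 2 valence electrons; Si³⁺ still has 1 valence electron.
Core electrons are held far more tightly than valence electrons, so Be and B top the IE_4 order.
Valence configurations: N³⁺ [He]2s², Si³⁺ [Ne]3s¹.
Approximate IE_4 values (kJ/mol): Be 21007, B 25026, N 7475, Si 4356.
Putting it together, IE_4: Si < N < Be < B.

Si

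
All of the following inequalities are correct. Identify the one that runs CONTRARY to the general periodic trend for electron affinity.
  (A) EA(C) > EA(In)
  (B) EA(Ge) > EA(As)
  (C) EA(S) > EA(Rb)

(B)

The general trend: electron affinity increases across a period and decreases down a group.
(A) C (period 2, group 14) vs In (period 5, group 13): the stated order agrees with the simple trend.
(B) Ge (period 4, group 14) vs As (period 4, group 15): the stated order contradicts the simple trend.
(C) S (period 3, group 16) vs Rb (period 5, group 1): the stated order agrees with the simple trend.
The exception is (B): adding an electron to As's half-filled 4p³ is unfavourable, so Ge (4p²) has the more exothermic EA.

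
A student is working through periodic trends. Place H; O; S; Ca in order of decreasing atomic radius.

H is in period 1, group 1; O is in period 2, group 16; S is in period 3, group 16; Ca is in period 4, group 2.
Moving right in a period, electrons are added to the same shell under a stronger nuclear pull, so atoms get smaller; moving down, a new shell is opened and atoms get larger.
Here both period and group differ, so the two effects have to be weighed against each other.
O > H: period and group pull opposite ways; the down-group shift dominates (63 vs 32 pm).
S > O: they share group 16; the group trend gives S the larger value.
Ca > S: both effects reinforce here, so Ca is clearly the larger of the two.
Tabulated atomic radius (pm): H 32, O 63, S 103, Ca 171.
So from largest to smallest: Ca > S > O > H.

Ca > S > O > H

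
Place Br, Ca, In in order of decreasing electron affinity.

Br > In > Ca

Electron affinity generally becomes more exothermic across a period toward the halogens and less exothermic down a group.
These span different periods and groups, so the two trends combine.
In > Ca: the two effects oppose for this pair; the across-period effect wins (29 vs 2 kJ/mol).
Br > In: relative to In, both the across-period and down-group shifts push Br's electron affinity up.
For reference (kJ/mol): Ca 2, Br 325, In 29.
So from highest to lowest: Br > In > Ca.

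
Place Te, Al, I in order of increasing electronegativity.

Al is in period 3, group 13; Te is in period 5, group 16; I is in period 5, group 17.
Atoms toward the upper right of the periodic table pull bonding electrons most strongly.
Here both period and group differ, so the two effects have to be weighed against each other.
Te > Al: the two effects oppose for this pair; the across-period effect wins (2.10 vs 1.61).
I > Te: I lies to the right of Te in period 5, so the across-period effect alone puts I higher.
Approximate values (Pauling): Al 1.61, Te 2.10, I 2.66.
So from lowest to highest: Al < Te < I.

Al, Te, I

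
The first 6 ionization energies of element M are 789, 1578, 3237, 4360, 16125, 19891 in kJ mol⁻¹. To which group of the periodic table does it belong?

Group 14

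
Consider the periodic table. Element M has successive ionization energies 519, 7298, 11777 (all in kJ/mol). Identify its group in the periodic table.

Look for the largest jump between consecutive ionization energies: IE2/IE1 ≈ 14.1, far larger than any earlier ratio.
That jump marks the point where a core electron is being removed. So the atom has 1 valence electron.
A main-group element with 1 valence electron is in group 1.

Group 1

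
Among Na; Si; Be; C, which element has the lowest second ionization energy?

Si

IE_2 is the cost of taking one more electron from the +1 cation: Na⁺ is the bare [Ne] core; Si⁺ still has 3 valence electrons; Be⁺ still has 1 valence electron; C⁺ still has 3 valence electrons.
Breaking into a closed-shell core is much more expensive than removing a leftover valence electron — Na has the largest IE_2 here.
Valence configurations: Si⁺ [Ne]3s²3p¹, Be⁺ [He]2s¹, C⁺ [He]2s²2p¹.
Approximate IE_2 values (kJ/mol): Na 4562, Si 1577, Be 1757, C 2353.
So the second ionization energies run Si < Be < C < Na.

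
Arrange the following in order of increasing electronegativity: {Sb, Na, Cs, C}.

Electronegativity increases across a period and decreases down a group, tracking effective nuclear charge and atomic size.
These span different periods and groups, so the two trends combine.
Na > Cs: they share group 1; the group trend gives Na the larger value.
Sb > Na: period and group pull opposite ways; the across-period shift dominates (2.05 vs 0.93).
C > Sb: period and group pull opposite ways; the down-group shift dominates (2.55 vs 2.05).
Approximate values (Pauling): C 2.55, Na 0.93, Sb 2.05, Cs 0.79.
So from lowest to highest: Cs < Na < Sb < C.

Cs < Na < Sb < C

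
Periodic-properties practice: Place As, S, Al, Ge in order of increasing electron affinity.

Al, As, Ge, S

Al is in period 3, group 13; S is in period 3, group 16; Ge is in period 4, group 14; As is in period 4, group 15.
EA tends to increase across a period and decrease down a group, though the pattern is less regular than for IE or radius.
Neither a single period nor a single group — weigh both effects.
As > Al: period and group pull opposite ways; the across-period shift dominates (78 vs 42 kJ/mol).
Ge > As: this pair runs against the simple trend — see the exception note.
S > Ge: both effects reinforce here, so S is clearly the higher of the two.
Note the exception: Ge has a higher electron affinity than As, contrary to the simple trend — adding an electron to As's half-filled 4p³ is unfavourable, so Ge (4p²) has the more exothermic EA.
Tabulated electron affinity (kJ/mol): Al 42, S 200, Ge 119, As 78.
So from lowest to highest: Al < As < Ge < S.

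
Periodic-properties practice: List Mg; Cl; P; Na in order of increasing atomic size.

Na is in period 3, group 1; Mg is in period 3, group 2; P is in period 3, group 15; Cl is in period 3, group 17.
Atomic radius shrinks across a period as nuclear charge pulls the same shell inward, and grows down a group as new shells are added.
All lie in period 3, so atomic radius increases right to left.
So from smallest to largest: Cl < P < Mg < Na.

Cl < P < Mg < Na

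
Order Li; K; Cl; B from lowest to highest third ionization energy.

B, Cl, K, Li

After 2 electrons have been removed, what remains? Li²⁺ is already 1 electron into the core; K²⁺ is already 1 electron into the core; Cl²⁺ still has 5 valence electrons; B²⁺ still has 1 valence electron.
Core electrons are held far more tightly than valence electrons, so K and Li top the IE_3 order.
Valence configurations: Cl²⁺ [Ne]3s²3p³, B²⁺ [He]2s¹.
Tabulated IE_3 (kJ/mol): Li 11815, K 4420, Cl 3822, B 3660.
So the third ionization energies run B < Cl < K < Li.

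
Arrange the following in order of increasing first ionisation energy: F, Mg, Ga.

Ga, Mg, F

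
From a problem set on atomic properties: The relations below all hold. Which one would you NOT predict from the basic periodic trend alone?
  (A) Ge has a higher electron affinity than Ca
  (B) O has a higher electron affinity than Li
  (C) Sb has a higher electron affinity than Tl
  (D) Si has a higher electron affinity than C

(D)

The general trend: electron affinity increases across a period and decreases down a group.
(A) Ge (period 4, group 14) vs Ca (period 4, group 2): the stated order agrees with the simple trend.
(B) O (period 2, group 16) vs Li (period 2, group 1): the stated order agrees with the simple trend.
(C) Sb (period 5, group 15) vs Tl (period 6, group 13): the stated order agrees with the simple trend.
(D) Si (period 3, group 14) vs C (period 2, group 14): the stated order contradicts the simple trend.
The exception is (D): Si's larger, more diffuse 3p orbitals accept an added electron slightly more readily than C's compact 2p.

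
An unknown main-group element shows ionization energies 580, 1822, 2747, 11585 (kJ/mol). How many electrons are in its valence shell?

3

Look for the largest jump between consecutive ionization energies: IE4/IE3 ≈ 4.2, far larger than any earlier ratio.
That jump marks the point where a core electron is being removed. So the atom has 3 valence electrons.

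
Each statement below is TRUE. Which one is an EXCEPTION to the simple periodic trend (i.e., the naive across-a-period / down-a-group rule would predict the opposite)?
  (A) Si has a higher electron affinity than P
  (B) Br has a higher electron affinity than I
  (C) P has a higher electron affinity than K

The general trend: electron affinity increases across a period and decreases down a group.
(A) Si (period 3, group 14) vs P (period 3, group 15): the stated order contradicts the simple trend.
(B) Br (period 4, group 17) vs I (period 5, group 17): the stated order agrees with the simple trend.
(C) P (period 3, group 15) vs K (period 4, group 1): the stated order agrees with the simple trend.
The exception is (A): adding an electron to P's half-filled 3p³ is unfavourable, so Si (3p²) has the more exothermic EA.

(A)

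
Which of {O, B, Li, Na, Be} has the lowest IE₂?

Be

The second ionization energy removes an electron from the +1 ion. For each element: O⁺ still has 5 valence electrons; B⁺ still has 2 valence electrons; Li⁺ is the bare [He] core; Na⁺ is the bare [Ne] core; Be⁺ still has 1 valence electron.
Breaking into a closed-shell core is much more expensive than removing a leftover valence electron — Na and Li have the largest IE_2 here.
Valence configurations: O⁺ [He]2s²2p³, B⁺ [He]2s², Be⁺ [He]2s¹.
Approximate IE_2 values (kJ/mol): O 3388, B 2427, Li 7298, Na 4562, Be 1757.
Overall IE_2 order: Be < B < O < Na < Li.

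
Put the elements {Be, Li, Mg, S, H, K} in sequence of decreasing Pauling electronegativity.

S > H > Be > Mg > Li > K

H is in period 1, group 1; Li is in period 2, group 1; Be is in period 2, group 2; Mg is in period 3, group 2; S is in period 3, group 16; K is in period 4, group 1.
EN rises left→right (higher Z_eff, smaller atoms) and falls top→bottom (larger, more shielded atoms).
Neither a single period nor a single group — weigh both effects.
Li > K: Li sits above K in group 1, so the down-group effect alone puts Li higher.
Mg > Li: the two effects oppose for this pair; the across-period effect wins (1.31 vs 0.98).
Be > Mg: they share group 2; the group trend gives Be the larger value.
H > Be: period and group pull opposite ways; the down-group shift dominates (2.20 vs 1.57).
S > H: period and group pull opposite ways; the across-period shift dominates (2.58 vs 2.20).
Tabulated electronegativity (Pauling): H 2.20, Li 0.98, Be 1.57, Mg 1.31, S 2.58, K 0.82.
So from highest to lowest: S > H > Be > Mg > Li > K.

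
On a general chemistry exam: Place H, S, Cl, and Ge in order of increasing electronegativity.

H is in period 1, group 1; S is in period 3, group 16; Cl is in period 3, group 17; Ge is in period 4, group 14.
Atoms toward the upper right of the periodic table pull bonding electrons most strongly.
Neither a single period nor a single group — weigh both effects.
H > Ge: the two effects oppose for this pair; the down-group effect wins (2.20 vs 2.01).
S > H: period and group pull opposite ways; the across-period shift dominates (2.58 vs 2.20).
Cl > S: Cl lies to the right of S in period 3, so the across-period effect alone puts Cl higher.
Approximate values (Pauling): H 2.20, S 2.58, Cl 3.16, Ge 2.01.
So from lowest to highest: Ge < H < S < Cl.

Ge < H < S < Cl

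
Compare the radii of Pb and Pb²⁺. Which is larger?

Pb

Forming Pb²⁺ removes 2 electrons from Pb. Fewer electrons for the same nuclear charge means less shielding and a higher Z_eff on the remaining electrons.
A cation is smaller than its parent atom: Pb²⁺ < Pb.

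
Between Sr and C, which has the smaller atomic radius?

C is in period 2, group 14; Sr is in period 5, group 2.
Across a period the added protons contract the valence shell; down a group each new principal shell makes the atom larger.
Neither a single period nor a single group — weigh both effects.
Sr > C: both effects reinforce here, so Sr is clearly the larger of the two.
Tabulated atomic radius (pm): C 75, Sr 185.
So C has the smaller atomic radius (C < Sr).

C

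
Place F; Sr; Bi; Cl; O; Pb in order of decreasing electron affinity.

Cl > F > O > Bi > Pb > Sr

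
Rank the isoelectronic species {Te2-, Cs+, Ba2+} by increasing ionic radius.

All of these have 54 electrons, so size is governed by nuclear charge alone: the more protons, the stronger the pull on the same electron cloud, and the smaller the ion.
Nuclear charges: Ba2+ (Z=56), Cs+ (Z=55), Te2- (Z=52).
Smallest to largest: Ba2+ < Cs+ < Te2-.

Ba2+, Cs+, Te2-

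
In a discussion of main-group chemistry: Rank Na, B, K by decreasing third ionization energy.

IE_3 is the cost of taking one more electron from the +2 cation: Na²⁺ is already 1 electron into the core; B²⁺ still has 1 valence electron; K²⁺ is already 1 electron into the core.
Pulling an electron out of a noble-gas core costs far more than removing a remaining valence electron, so K and Na sit at the high end of IE_3.
Approximate IE_3 values (kJ/mol): Na 6910, B 3660, K 4420.
Overall IE_3 order: B < K < Na.

Na, K, B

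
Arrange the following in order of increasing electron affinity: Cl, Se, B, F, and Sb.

B is in period 2, group 13; F is in period 2, group 17; Cl is in period 3, group 17; Se is in period 4, group 16; Sb is in period 5, group 15.
Adding an electron releases more energy for atoms nearer the top right (short of the noble gases).
Neither a single period nor a single group — weigh both effects.
Sb > B: the two effects oppose for this pair; the across-period effect wins (103 vs 27 kJ/mol).
Se > Sb: both effects reinforce here, so Se is clearly the higher of the two.
F > Se: relative to Se, both the across-period and down-group shifts push F's electron affinity up.
Cl > F: this pair runs against the simple trend — see the exception note.
Note the exception: Cl has a higher electron affinity than F, contrary to the simple trend — F's small 2p subshell makes the incoming electron feel strong e⁻–e⁻ repulsion, so Cl actually releases more energy on gaining an electron.
Approximate values (kJ/mol): B 27, F 328, Cl 349, Se 195, Sb 103.
So from lowest to highest: B < Sb < Se < F < Cl.

B, Sb, Se, F, Cl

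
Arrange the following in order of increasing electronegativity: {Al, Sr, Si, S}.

Sr < Al < Si < S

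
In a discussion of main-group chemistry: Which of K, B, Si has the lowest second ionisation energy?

Si

Consider each +1 ion: K⁺ is the bare [Ar] core; B⁺ still has 2 valence electrons; Si⁺ still has 3 valence electrons.
Breaking into a closed-shell core is much more expensive than removing a leftover valence electron — K has the largest IE_2 here.
Valence configurations: B⁺ [He]2s², Si⁺ [Ne]3s²3p¹.
Approximate IE_2 values (kJ/mol): K 3052, B 2427, Si 1577.
Putting it together, IE_2: Si < B < K.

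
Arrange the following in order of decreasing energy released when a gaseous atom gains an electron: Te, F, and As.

F > Te > As

F is in period 2, group 17; As is in period 4, group 15; Te is in period 5, group 16.
Atoms with high Z_eff and room in the valence shell (especially the halogens) have the most exothermic electron affinities.
Here both period and group differ, so the two effects have to be weighed against each other.
Te > As: the two effects oppose for this pair; the across-period effect wins (190 vs 78 kJ/mol).
F > Te: relative to Te, both the across-period and down-group shifts push F's electron affinity up.
For reference (kJ/mol): F 328, As 78, Te 190.
So from highest to lowest: F > Te > As.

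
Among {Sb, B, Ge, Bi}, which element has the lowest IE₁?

B is in period 2, group 13; Ge is in period 4, group 14; Sb is in period 5, group 15; Bi is in period 6, group 15.
IE₁ increases left→right with effective nuclear charge and decreases top→bottom as the valence shell moves farther out.
Here both period and group differ, so the two effects have to be weighed against each other.
Ge > Bi: period and group pull opposite ways; the down-group shift dominates (762 vs 703 kJ/mol).
B > Ge: the two effects oppose for this pair; the down-group effect wins (801 vs 762 kJ/mol).
Sb > B: the two effects oppose for this pair; the across-period effect wins (831 vs 801 kJ/mol).
For reference (kJ/mol): B 801, Ge 762, Sb 831, Bi 703.
The lowest IE₁ among these belongs to Bi.

Bi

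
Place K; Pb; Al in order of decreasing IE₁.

Pb > Al > K

Al is in period 3, group 13; K is in period 4, group 1; Pb is in period 6, group 14.
First ionization energy rises across a period (greater Z_eff holds electrons more tightly) and falls down a group (valence electrons are farther from the nucleus).
Neither a single period nor a single group — weigh both effects.
Al > K: both effects reinforce here, so Al is clearly the higher of the two.
Pb > Al: the two effects oppose for this pair; the across-period effect wins (716 vs 578 kJ/mol).
Approximate values (kJ/mol): Al 578, K 419, Pb 716.
So from highest to lowest: Pb > Al > K.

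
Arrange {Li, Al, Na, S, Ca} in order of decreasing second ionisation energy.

Li > Na > S > Al > Ca

IE_2 is the cost of taking one more electron from the +1 cation: Li⁺ is the bare [He] core; Al⁺ still has 2 valence electrons; Na⁺ is the bare [Ne] core; S⁺ still has 5 valence electrons; Ca⁺ still has 1 valence electron.
Core electrons are held far more tightly than valence electrons, so Na and Li top the IE_2 order.
Valence configurations: Al⁺ [Ne]3s², S⁺ [Ne]3s²3p³, Ca⁺ [Ar]4s¹.
Approximate IE_2 values (kJ/mol): Li 7298, Al 1817, Na 4562, S 2252, Ca 1145.
Hence IE_2: Ca < Al < S < Na < Li.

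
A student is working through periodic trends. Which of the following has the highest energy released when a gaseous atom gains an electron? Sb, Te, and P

P is in period 3, group 15; Sb is in period 5, group 15; Te is in period 5, group 16.
Atoms with high Z_eff and room in the valence shell (especially the halogens) have the most exothermic electron affinities.
These span different periods and groups, so the two trends combine.
Sb > P: this pair runs against the simple trend — see the exception note.
Te > Sb: Te lies to the right of Sb in period 5, so the across-period effect alone puts Te higher.
Note the exception: Sb has a higher electron affinity than P, contrary to the simple trend — both are half-filled np³, but the pairing/repulsion penalty for the added electron shrinks as the p orbitals become larger and more diffuse down the group, and for Sb that outweighs the weaker nuclear attraction.
For reference (kJ/mol): P 72, Sb 103, Te 190.
The highest energy released when a gaseous atom gains an electron among these belongs to Te.

Te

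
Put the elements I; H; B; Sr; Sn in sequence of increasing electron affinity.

Electron affinity generally becomes more exothermic across a period toward the halogens and less exothermic down a group.
Neither a single period nor a single group — weigh both effects.
B > Sr: both effects reinforce here, so B is clearly the higher of the two.
H > B: period and group pull opposite ways; the down-group shift dominates (73 vs 27 kJ/mol).
Sn > H: the two effects oppose for this pair; the across-period effect wins (107 vs 73 kJ/mol).
I > Sn: I lies to the right of Sn in period 5, so the across-period effect alone puts I higher.
For reference (kJ/mol): H 73, B 27, Sr 5, Sn 107, I 295.
So from lowest to highest: Sr < B < H < Sn < I.

Sr < B < H < Sn < I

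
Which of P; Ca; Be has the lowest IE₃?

P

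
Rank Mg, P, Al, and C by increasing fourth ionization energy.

The fourth ionization energy removes an electron from the +3 ion. For each element: Mg³⁺ is already 1 electron into the core; P³⁺ still has 2 valence electrons; Al³⁺ is the bare [Ne] core; C³⁺ still has 1 valence electron.
Pulling an electron out of a noble-gas core costs far more than removing a remaining valence electron, so Mg and Al sit at the high end of IE_4.
Valence configurations: P³⁺ [Ne]3s², C³⁺ [He]2s¹.
The numbers (kJ/mol): Mg 10543, P 4964, Al 11577, C 6223.
So the fourth ionization energies run P < C < Mg < Al.

P, C, Mg, Al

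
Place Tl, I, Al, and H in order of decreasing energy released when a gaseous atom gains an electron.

EA tends to increase across a period and decrease down a group, though the pattern is less regular than for IE or radius.
These span different periods and groups, so the two trends combine.
Al > Tl: Al sits above Tl in group 13, so the down-group effect alone puts Al higher.
H > Al: the two effects oppose for this pair; the down-group effect wins (73 vs 42 kJ/mol).
I > H: the two effects oppose for this pair; the across-period effect wins (295 vs 73 kJ/mol).
For reference (kJ/mol): H 73, Al 42, I 295, Tl 19.
So from highest to lowest: I > H > Al > Tl.

I > H > Al > Tl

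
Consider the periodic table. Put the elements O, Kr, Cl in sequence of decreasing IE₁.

O is in period 2, group 16; Cl is in period 3, group 17; Kr is in period 4, group 18.
Removing the outermost electron gets harder across a period and easier down a group.
These sit on a diagonal, where the across-period and down-group effects partly cancel.
O > Cl: period and group pull opposite ways; the down-group shift dominates (1314 vs 1251 kJ/mol).
Kr > O: the two effects oppose for this pair; the across-period effect wins (1351 vs 1314 kJ/mol).
For reference (kJ/mol): O 1314, Cl 1251, Kr 1351.
So from highest to lowest: Kr > O > Cl.

Kr > O > Cl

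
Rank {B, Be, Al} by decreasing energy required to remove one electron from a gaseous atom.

Be > B > Al

Be is in period 2, group 2; B is in period 2, group 13; Al is in period 3, group 13.
Across a period the outer electron is held more tightly (higher IE₁); down a group it sits in a higher shell, more shielded, and comes off more easily.
Neither a single period nor a single group — weigh both effects.
B > Al: B sits above Al in group 13, so the down-group effect alone puts B higher.
Be > B: this pair runs against the simple trend — see the exception note.
Note the exception: Be has a higher first ionization energy than B, contrary to the simple trend — removing B's lone 2p electron is easier than breaking Be's filled 2s².
Approximate values (kJ/mol): Be 900, B 801, Al 578.
So from highest to lowest: Be > B > Al.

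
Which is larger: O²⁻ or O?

O²⁻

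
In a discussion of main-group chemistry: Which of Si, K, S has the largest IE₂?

After 1 electron has been removed, what remains? Si⁺ still has 3 valence electrons; K⁺ is the bare [Ar] core; S⁺ still has 5 valence electrons.
Pulling an electron out of a noble-gas core costs far more than removing a remaining valence electron, so K sits at the high end of IE_2.
Valence configurations: Si⁺ [Ne]3s²3p¹, S⁺ [Ne]3s²3p³.
Approximate IE_2 values (kJ/mol): Si 1577, K 3052, S 2252.
Overall IE_2 order: Si < S < K.

K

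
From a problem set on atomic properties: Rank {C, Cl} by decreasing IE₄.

Consider each +3 ion: C³⁺ still has 1 valence electron; Cl³⁺ still has 4 valence electrons.
All are still removing valence electrons, so compare the +3 ions as you would atoms: IE_4 generally rises across a period (higher Z_eff) and falls down a group (larger shell), subject to the usual subshell exceptions.
Valence configurations: C³⁺ [He]2s¹, Cl³⁺ [Ne]3s²3p².
The numbers (kJ/mol): C 6223, Cl 5159.
So the fourth ionization energies run Cl < C.

C > Cl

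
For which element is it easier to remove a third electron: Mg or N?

After 2 electrons have been removed, what remains? Mg²⁺ is the bare [Ne] core; N²⁺ still has 3 valence electrons.
Breaking into a closed-shell core is much more expensive than removing a leftover valence electron — Mg has the largest IE_3 here.
Approximate IE_3 values (kJ/mol): Mg 7733, N 4578.
So the third ionization energies run N < Mg.

N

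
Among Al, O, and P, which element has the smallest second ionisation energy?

Al

IE_2 is the cost of taking one more electron from the +1 cation: Al⁺ still has 2 valence electrons; O⁺ still has 5 valence electrons; P⁺ still has 4 valence electrons.
All are still removing valence electrons, so compare the +1 ions as you would atoms: IE_2 generally rises across a period (higher Z_eff) and falls down a group (larger shell), subject to the usual subshell exceptions.
Valence configurations: Al⁺ [Ne]3s², O⁺ [He]2s²2p³, P⁺ [Ne]3s²3p².
Tabulated IE_2 (kJ/mol): Al 1817, O 3388, P 1907.
So the second ionization energies run Al < P < O.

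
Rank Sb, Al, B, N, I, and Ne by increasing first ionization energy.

B is in period 2, group 13; N is in period 2, group 15; Ne is in period 2, group 18; Al is in period 3, group 13; Sb is in period 5, group 15; I is in period 5, group 17.
First ionization energy rises across a period (greater Z_eff holds electrons more tightly) and falls down a group (valence electrons are farther from the nucleus).
Neither a single period nor a single group — weigh both effects.
B > Al: B sits above Al in group 13, so the down-group effect alone puts B higher.
Sb > B: the two effects oppose for this pair; the across-period effect wins (831 vs 801 kJ/mol).
I > Sb: I lies to the right of Sb in period 5, so the across-period effect alone puts I higher.
N > I: the two effects oppose for this pair; the down-group effect wins (1402 vs 1008 kJ/mol).
Ne > N: both are in period 2; the period trend gives Ne the larger value.
For reference (kJ/mol): B 801, N 1402, Ne 2081, Al 578, Sb 831, I 1008.
So from lowest to highest: Al < B < Sb < I < N < Ne.

Al < B < Sb < I < N < Ne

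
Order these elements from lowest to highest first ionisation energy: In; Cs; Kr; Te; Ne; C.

Cs < In < Te < C < Kr < Ne

C is in period 2, group 14; Ne is in period 2, group 18; Kr is in period 4, group 18; In is in period 5, group 13; Te is in period 5, group 16; Cs is in period 6, group 1.
Removing the outermost electron gets harder across a period and easier down a group.
Here both period and group differ, so the two effects have to be weighed against each other.
In > Cs: both effects reinforce here, so In is clearly the higher of the two.
Te > In: Te lies to the right of In in period 5, so the across-period effect alone puts Te higher.
C > Te: the two effects oppose for this pair; the down-group effect wins (1086 vs 869 kJ/mol).
Kr > C: period and group pull opposite ways; the across-period shift dominates (1351 vs 1086 kJ/mol).
Ne > Kr: Ne sits above Kr in group 18, so the down-group effect alone puts Ne higher.
For reference (kJ/mol): C 1086, Ne 2081, Kr 1351, In 558, Te 869, Cs 376.
So from lowest to highest: Cs < In < Te < C < Kr < Ne.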